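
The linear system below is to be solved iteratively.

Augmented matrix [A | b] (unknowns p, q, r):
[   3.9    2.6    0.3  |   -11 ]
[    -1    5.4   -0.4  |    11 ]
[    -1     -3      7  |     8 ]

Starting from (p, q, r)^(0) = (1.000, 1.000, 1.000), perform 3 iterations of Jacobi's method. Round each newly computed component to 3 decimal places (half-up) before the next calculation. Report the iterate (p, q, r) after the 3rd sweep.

Iteration 1:
  p = (-11 - (2.6)·1.000 - (0.3)·1.000) / (3.9) = -3.564
  q = (11 - (-1)·1.000 - (-0.4)·1.000) / (5.4) = 2.296
  r = (8 - (-1)·1.000 - (-3)·1.000) / (7) = 1.714
Iteration 2:
  p = (-11 - (2.6)·2.296 - (0.3)·1.714) / (3.9) = -4.483
  q = (11 - (-1)·-3.564 - (-0.4)·1.714) / (5.4) = 1.504
  r = (8 - (-1)·-3.564 - (-3)·2.296) / (7) = 1.618
Iteration 3:
  p = (-11 - (2.6)·1.504 - (0.3)·1.618) / (3.9) = -3.948
  q = (11 - (-1)·-4.483 - (-0.4)·1.618) / (5.4) = 1.327
  r = (8 - (-1)·-4.483 - (-3)·1.504) / (7) = 1.147

(-3.948, 1.327, 1.147)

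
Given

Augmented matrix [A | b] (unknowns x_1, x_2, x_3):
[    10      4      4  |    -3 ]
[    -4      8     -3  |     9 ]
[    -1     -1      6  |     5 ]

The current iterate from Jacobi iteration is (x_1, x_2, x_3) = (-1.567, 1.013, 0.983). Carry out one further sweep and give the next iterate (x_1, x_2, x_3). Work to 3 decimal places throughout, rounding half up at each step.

(-1.098, 0.710, 0.741)

One sweep:
  x_1 = (-3 - (4)·1.013 - (4)·0.983) / (10) = -1.098
  x_2 = (9 - (-4)·-1.567 - (-3)·0.983) / (8) = 0.710
  x_3 = (5 - (-1)·-1.567 - (-1)·1.013) / (6) = 0.741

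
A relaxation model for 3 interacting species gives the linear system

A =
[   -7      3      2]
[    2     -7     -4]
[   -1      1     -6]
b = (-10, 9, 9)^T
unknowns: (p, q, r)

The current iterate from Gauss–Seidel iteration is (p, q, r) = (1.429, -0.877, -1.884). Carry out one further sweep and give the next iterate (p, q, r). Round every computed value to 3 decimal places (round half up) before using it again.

One sweep:
  p = (-10 - (3)·-0.877 - (2)·-1.884) / (-7) = 0.514
  q = (9 - (2)·0.514 - (-4)·-1.884) / (-7) = -0.062
  r = (9 - (-1)·0.514 - (1)·-0.062) / (-6) = -1.596

(0.514, -0.062, -1.596)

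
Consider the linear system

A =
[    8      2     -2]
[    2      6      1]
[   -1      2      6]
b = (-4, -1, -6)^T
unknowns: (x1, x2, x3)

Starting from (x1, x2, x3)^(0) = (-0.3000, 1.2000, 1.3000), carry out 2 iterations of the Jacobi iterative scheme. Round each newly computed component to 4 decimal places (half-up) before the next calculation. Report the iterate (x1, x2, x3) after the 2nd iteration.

Iteration 1:
  x1 = (-4 - (2)·1.2000 - (-2)·1.3000) / (8) = -0.4750
  x2 = (-1 - (2)·-0.3000 - (1)·1.3000) / (6) = -0.2833
  x3 = (-6 - (-1)·-0.3000 - (2)·1.2000) / (6) = -1.4500
Iteration 2:
  x1 = (-4 - (2)·-0.2833 - (-2)·-1.4500) / (8) = -0.7917
  x2 = (-1 - (2)·-0.4750 - (1)·-1.4500) / (6) = 0.2333
  x3 = (-6 - (-1)·-0.4750 - (2)·-0.2833) / (6) = -0.9847

(-0.7917, 0.2333, -0.9847)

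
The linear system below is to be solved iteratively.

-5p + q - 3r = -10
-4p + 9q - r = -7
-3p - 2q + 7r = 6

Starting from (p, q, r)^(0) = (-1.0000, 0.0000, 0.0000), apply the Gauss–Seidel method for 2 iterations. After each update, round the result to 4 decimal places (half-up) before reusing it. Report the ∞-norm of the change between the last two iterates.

Iteration 1:
  p = (-10 - (1)·0.0000 - (-3)·0.0000) / (-5) = 2.0000
  q = (-7 - (-4)·2.0000 - (-1)·0.0000) / (9) = 0.1111
  r = (6 - (-3)·2.0000 - (-2)·0.1111) / (7) = 1.7460
Iteration 2:
  p = (-10 - (1)·0.1111 - (-3)·1.7460) / (-5) = 0.9746
  q = (-7 - (-4)·0.9746 - (-1)·1.7460) / (9) = -0.1506
  r = (6 - (-3)·0.9746 - (-2)·-0.1506) / (7) = 1.2318
Change: (-1.0254, -0.2617, -0.5142) → max |·| = 1.0254

1.0254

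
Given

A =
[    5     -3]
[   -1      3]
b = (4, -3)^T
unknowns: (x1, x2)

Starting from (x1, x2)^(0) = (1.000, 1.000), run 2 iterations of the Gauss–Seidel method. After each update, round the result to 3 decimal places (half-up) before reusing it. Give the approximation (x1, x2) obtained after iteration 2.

Iteration 1:
  x1 = (4 - (-3)·1.000) / (5) = 1.400
  x2 = (-3 - (-1)·1.400) / (3) = -0.533
Iteration 2:
  x1 = (4 - (-3)·-0.533) / (5) = 0.480
  x2 = (-3 - (-1)·0.480) / (3) = -0.840

(0.480, -0.840)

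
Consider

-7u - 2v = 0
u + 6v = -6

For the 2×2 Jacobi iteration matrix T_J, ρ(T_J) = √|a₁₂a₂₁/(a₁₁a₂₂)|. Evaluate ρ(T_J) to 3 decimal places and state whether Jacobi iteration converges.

0.218

a₁₂a₂₁/(a₁₁a₂₂) = (-2)·(1) / ((-7)·(6)) = 0.047619
ρ = √|0.047619| = √0.047619 = 0.218
ρ < 1, so Jacobi converges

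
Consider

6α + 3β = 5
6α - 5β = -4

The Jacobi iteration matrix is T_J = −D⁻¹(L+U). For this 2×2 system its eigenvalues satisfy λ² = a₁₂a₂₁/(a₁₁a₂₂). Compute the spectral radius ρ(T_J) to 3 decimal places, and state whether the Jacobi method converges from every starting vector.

a₁₂a₂₁/(a₁₁a₂₂) = (3)·(6) / ((6)·(-5)) = -0.600000
ρ = √|-0.600000| = √0.600000 = 0.775
ρ < 1, so Jacobi converges

0.775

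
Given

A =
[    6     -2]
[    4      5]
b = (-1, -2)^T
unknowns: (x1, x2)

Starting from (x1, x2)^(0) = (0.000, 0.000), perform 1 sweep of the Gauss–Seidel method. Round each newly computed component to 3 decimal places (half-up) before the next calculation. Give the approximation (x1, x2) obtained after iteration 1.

Iteration 1:
  x1 = (-1 - (-2)·0.000) / (6) = -0.167
  x2 = (-2 - (4)·-0.167) / (5) = -0.266

(-0.167, -0.266)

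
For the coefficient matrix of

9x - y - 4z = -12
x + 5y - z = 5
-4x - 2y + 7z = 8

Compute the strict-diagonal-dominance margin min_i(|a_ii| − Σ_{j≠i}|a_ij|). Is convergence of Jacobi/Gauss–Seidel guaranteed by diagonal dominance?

row 1: |9| − (1+4) = 4
row 2: |5| − (1+1) = 3
row 3: |7| − (4+2) = 1
minimum over rows = 1 → strictly diagonally dominant (convergence guaranteed)

1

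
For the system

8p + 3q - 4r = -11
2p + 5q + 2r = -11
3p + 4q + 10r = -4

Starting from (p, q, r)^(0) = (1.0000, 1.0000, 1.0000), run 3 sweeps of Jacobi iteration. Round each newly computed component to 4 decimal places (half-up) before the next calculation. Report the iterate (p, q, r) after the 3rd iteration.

(-0.3150, -2.3500, 0.3440)

Iteration 1:
  p = (-11 - (3)·1.0000 - (-4)·1.0000) / (8) = -1.2500
  q = (-11 - (2)·1.0000 - (2)·1.0000) / (5) = -3.0000
  r = (-4 - (3)·1.0000 - (4)·1.0000) / (10) = -1.1000
Iteration 2:
  p = (-11 - (3)·-3.0000 - (-4)·-1.1000) / (8) = -0.8000
  q = (-11 - (2)·-1.2500 - (2)·-1.1000) / (5) = -1.2600
  r = (-4 - (3)·-1.2500 - (4)·-3.0000) / (10) = 1.1750
Iteration 3:
  p = (-11 - (3)·-1.2600 - (-4)·1.1750) / (8) = -0.3150
  q = (-11 - (2)·-0.8000 - (2)·1.1750) / (5) = -2.3500
  r = (-4 - (3)·-0.8000 - (4)·-1.2600) / (10) = 0.3440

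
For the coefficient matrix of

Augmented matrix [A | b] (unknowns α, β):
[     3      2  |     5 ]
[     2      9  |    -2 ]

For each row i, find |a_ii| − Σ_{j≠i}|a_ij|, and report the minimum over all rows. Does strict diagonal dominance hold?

row 1: |3| − (2) = 1
row 2: |9| − (2) = 7
minimum over rows = 1 → strictly diagonally dominant (convergence guaranteed)

1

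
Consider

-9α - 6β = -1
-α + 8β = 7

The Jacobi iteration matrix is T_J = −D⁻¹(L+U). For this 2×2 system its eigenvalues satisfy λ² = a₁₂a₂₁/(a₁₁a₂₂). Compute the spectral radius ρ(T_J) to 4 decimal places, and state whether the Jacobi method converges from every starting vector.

0.2887

a₁₂a₂₁/(a₁₁a₂₂) = (-6)·(-1) / ((-9)·(8)) = -0.083333
ρ = √|-0.083333| = √0.083333 = 0.2887
ρ < 1, so Jacobi converges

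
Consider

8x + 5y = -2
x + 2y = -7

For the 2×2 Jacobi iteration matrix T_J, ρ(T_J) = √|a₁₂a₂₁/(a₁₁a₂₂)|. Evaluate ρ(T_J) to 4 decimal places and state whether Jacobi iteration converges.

a₁₂a₂₁/(a₁₁a₂₂) = (5)·(1) / ((8)·(2)) = 0.312500
ρ = √|0.312500| = √0.312500 = 0.5590
ρ < 1, so Jacobi converges

0.5590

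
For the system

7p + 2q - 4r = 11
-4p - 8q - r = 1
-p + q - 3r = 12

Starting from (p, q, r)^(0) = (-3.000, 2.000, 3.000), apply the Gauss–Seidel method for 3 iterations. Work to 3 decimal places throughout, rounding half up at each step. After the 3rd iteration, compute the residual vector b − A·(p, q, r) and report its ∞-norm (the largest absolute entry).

0.312

Iteration 1:
  p = (11 - (2)·2.000 - (-4)·3.000) / (7) = 2.714
  q = (1 - (-4)·2.714 - (-1)·3.000) / (-8) = -1.857
  r = (12 - (-1)·2.714 - (1)·-1.857) / (-3) = -5.524
Iteration 2:
  p = (11 - (2)·-1.857 - (-4)·-5.524) / (7) = -1.055
  q = (1 - (-4)·-1.055 - (-1)·-5.524) / (-8) = 1.093
  r = (12 - (-1)·-1.055 - (1)·1.093) / (-3) = -3.284
Iteration 3:
  p = (11 - (2)·1.093 - (-4)·-3.284) / (7) = -0.617
  q = (1 - (-4)·-0.617 - (-1)·-3.284) / (-8) = 0.594
  r = (12 - (-1)·-0.617 - (1)·0.594) / (-3) = -3.596
Residual b − A·x = (-0.253, -0.312, 0.001); ∞-norm = 0.312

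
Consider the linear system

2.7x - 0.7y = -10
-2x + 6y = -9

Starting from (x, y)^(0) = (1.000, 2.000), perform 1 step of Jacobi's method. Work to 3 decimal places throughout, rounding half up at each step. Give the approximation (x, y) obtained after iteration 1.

Iteration 1:
  x = (-10 - (-0.7)·2.000) / (2.7) = -3.185
  y = (-9 - (-2)·1.000) / (6) = -1.167

(-3.185, -1.167)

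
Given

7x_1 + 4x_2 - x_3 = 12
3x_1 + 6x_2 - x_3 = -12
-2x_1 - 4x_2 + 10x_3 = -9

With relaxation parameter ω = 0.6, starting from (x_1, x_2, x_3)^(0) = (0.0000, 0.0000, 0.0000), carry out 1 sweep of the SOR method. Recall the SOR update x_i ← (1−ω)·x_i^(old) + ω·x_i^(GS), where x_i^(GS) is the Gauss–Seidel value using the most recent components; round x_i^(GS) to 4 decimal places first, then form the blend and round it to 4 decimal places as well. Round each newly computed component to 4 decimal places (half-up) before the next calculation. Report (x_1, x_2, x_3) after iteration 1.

(1.0286, -1.5086, -0.7786)

Iteration 1:
  x_1: GS value = (12 - (4)·0.0000 - (-1)·0.0000) / (7) = 1.7143;  x_1 ← (1−ω)·0.0000 + ω·1.7143 = 1.0286
  x_2: GS value = (-12 - (3)·1.0286 - (-1)·0.0000) / (6) = -2.5143;  x_2 ← (1−ω)·0.0000 + ω·-2.5143 = -1.5086
  x_3: GS value = (-9 - (-2)·1.0286 - (-4)·-1.5086) / (10) = -1.2977;  x_3 ← (1−ω)·0.0000 + ω·-1.2977 = -0.7786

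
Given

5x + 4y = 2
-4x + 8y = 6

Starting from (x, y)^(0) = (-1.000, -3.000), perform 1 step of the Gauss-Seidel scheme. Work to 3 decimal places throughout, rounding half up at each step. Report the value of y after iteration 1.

Iteration 1:
  x = (2 - (4)·-3.000) / (5) = 2.800
  y = (6 - (-4)·2.800) / (8) = 2.150

2.150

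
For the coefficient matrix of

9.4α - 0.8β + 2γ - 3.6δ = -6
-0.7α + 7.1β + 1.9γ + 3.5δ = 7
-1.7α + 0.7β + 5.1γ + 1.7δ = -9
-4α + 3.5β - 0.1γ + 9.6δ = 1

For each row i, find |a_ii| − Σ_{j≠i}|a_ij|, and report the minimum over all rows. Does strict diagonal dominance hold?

row 1: |9.4| − (0.8+2+3.6) = 3
row 2: |7.1| − (0.7+1.9+3.5) = 1
row 3: |5.1| − (1.7+0.7+1.7) = 1
row 4: |9.6| − (4+3.5+0.1) = 2
minimum over rows = 1 → strictly diagonally dominant (convergence guaranteed)

1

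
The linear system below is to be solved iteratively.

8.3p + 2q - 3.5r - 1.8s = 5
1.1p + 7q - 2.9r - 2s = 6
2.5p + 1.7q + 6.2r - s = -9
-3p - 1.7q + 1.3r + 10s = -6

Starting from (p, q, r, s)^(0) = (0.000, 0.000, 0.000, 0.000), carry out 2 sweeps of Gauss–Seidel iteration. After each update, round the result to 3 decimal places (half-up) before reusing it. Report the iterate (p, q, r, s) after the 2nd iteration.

(-0.393, 0.118, -1.332, -0.525)

Iteration 1:
  p = (5 - (2)·0.000 - (-3.5)·0.000 - (-1.8)·0.000) / (8.3) = 0.602
  q = (6 - (1.1)·0.602 - (-2.9)·0.000 - (-2)·0.000) / (7) = 0.763
  r = (-9 - (2.5)·0.602 - (1.7)·0.763 - (-1)·0.000) / (6.2) = -1.904
  s = (-6 - (-3)·0.602 - (-1.7)·0.763 - (1.3)·-1.904) / (10) = -0.042
Iteration 2:
  p = (5 - (2)·0.763 - (-3.5)·-1.904 - (-1.8)·-0.042) / (8.3) = -0.393
  q = (6 - (1.1)·-0.393 - (-2.9)·-1.904 - (-2)·-0.042) / (7) = 0.118
  r = (-9 - (2.5)·-0.393 - (1.7)·0.118 - (-1)·-0.042) / (6.2) = -1.332
  s = (-6 - (-3)·-0.393 - (-1.7)·0.118 - (1.3)·-1.332) / (10) = -0.525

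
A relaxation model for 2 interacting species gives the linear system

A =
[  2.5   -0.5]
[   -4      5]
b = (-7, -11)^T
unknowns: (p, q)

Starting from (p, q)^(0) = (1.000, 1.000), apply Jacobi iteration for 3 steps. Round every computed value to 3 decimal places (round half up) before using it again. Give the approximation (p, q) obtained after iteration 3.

Iteration 1:
  p = (-7 - (-0.5)·1.000) / (2.5) = -2.600
  q = (-11 - (-4)·1.000) / (5) = -1.400
Iteration 2:
  p = (-7 - (-0.5)·-1.400) / (2.5) = -3.080
  q = (-11 - (-4)·-2.600) / (5) = -4.280
Iteration 3:
  p = (-7 - (-0.5)·-4.280) / (2.5) = -3.656
  q = (-11 - (-4)·-3.080) / (5) = -4.664

(-3.656, -4.664)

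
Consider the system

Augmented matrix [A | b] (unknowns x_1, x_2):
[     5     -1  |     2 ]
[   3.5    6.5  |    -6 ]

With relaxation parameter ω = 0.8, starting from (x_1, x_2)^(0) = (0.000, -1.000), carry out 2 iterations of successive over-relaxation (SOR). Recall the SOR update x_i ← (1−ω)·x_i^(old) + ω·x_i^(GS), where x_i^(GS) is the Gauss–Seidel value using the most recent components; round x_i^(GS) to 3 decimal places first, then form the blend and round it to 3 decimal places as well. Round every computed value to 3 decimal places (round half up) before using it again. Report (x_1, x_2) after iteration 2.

(0.191, -1.022)

Iteration 1:
  x_1: GS value = (2 - (-1)·-1.000) / (5) = 0.200;  x_1 ← (1−ω)·0.000 + ω·0.200 = 0.160
  x_2: GS value = (-6 - (3.5)·0.160) / (6.5) = -1.009;  x_2 ← (1−ω)·-1.000 + ω·-1.009 = -1.007
Iteration 2:
  x_1: GS value = (2 - (-1)·-1.007) / (5) = 0.199;  x_1 ← (1−ω)·0.160 + ω·0.199 = 0.191
  x_2: GS value = (-6 - (3.5)·0.191) / (6.5) = -1.026;  x_2 ← (1−ω)·-1.007 + ω·-1.026 = -1.022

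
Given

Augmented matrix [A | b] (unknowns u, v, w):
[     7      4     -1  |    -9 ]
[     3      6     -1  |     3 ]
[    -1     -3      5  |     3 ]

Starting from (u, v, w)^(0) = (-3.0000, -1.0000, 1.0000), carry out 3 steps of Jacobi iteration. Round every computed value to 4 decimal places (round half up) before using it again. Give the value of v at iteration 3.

Iteration 1:
  u = (-9 - (4)·-1.0000 - (-1)·1.0000) / (7) = -0.5714
  v = (3 - (3)·-3.0000 - (-1)·1.0000) / (6) = 2.1667
  w = (3 - (-1)·-3.0000 - (-3)·-1.0000) / (5) = -0.6000
Iteration 2:
  u = (-9 - (4)·2.1667 - (-1)·-0.6000) / (7) = -2.6095
  v = (3 - (3)·-0.5714 - (-1)·-0.6000) / (6) = 0.6857
  w = (3 - (-1)·-0.5714 - (-3)·2.1667) / (5) = 1.7857
Iteration 3:
  u = (-9 - (4)·0.6857 - (-1)·1.7857) / (7) = -1.4224
  v = (3 - (3)·-2.6095 - (-1)·1.7857) / (6) = 2.1024
  w = (3 - (-1)·-2.6095 - (-3)·0.6857) / (5) = 0.4895

2.1024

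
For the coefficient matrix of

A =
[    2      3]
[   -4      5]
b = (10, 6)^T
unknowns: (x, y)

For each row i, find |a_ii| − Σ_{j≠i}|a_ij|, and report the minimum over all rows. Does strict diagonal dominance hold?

-1

row 1: |2| − (3) = -1
row 2: |5| − (4) = 1
minimum over rows = -1 → not strictly diagonally dominant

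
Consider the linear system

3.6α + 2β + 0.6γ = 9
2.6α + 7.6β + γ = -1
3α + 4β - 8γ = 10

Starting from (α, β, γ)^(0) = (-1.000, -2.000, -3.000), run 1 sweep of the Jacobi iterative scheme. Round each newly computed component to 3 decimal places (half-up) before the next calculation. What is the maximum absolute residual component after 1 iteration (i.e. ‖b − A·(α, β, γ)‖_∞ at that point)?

Iteration 1:
  α = (9 - (2)·-2.000 - (0.6)·-3.000) / (3.6) = 4.111
  β = (-1 - (2.6)·-1.000 - (1)·-3.000) / (7.6) = 0.605
  γ = (10 - (3)·-1.000 - (4)·-2.000) / (-8) = -2.625
Residual b − A·x = (-5.435, -13.662, -25.753); ∞-norm = 25.753

25.753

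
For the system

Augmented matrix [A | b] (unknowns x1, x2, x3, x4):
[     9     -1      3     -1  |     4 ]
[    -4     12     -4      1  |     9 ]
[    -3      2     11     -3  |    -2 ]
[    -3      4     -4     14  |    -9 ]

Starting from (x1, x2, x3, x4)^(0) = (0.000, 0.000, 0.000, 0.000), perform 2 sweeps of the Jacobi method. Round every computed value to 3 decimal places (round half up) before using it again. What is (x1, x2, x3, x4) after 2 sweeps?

(0.517, 0.891, -0.372, -0.814)

Iteration 1:
  x1 = (4 - (-1)·0.000 - (3)·0.000 - (-1)·0.000) / (9) = 0.444
  x2 = (9 - (-4)·0.000 - (-4)·0.000 - (1)·0.000) / (12) = 0.750
  x3 = (-2 - (-3)·0.000 - (2)·0.000 - (-3)·0.000) / (11) = -0.182
  x4 = (-9 - (-3)·0.000 - (4)·0.000 - (-4)·0.000) / (14) = -0.643
Iteration 2:
  x1 = (4 - (-1)·0.750 - (3)·-0.182 - (-1)·-0.643) / (9) = 0.517
  x2 = (9 - (-4)·0.444 - (-4)·-0.182 - (1)·-0.643) / (12) = 0.891
  x3 = (-2 - (-3)·0.444 - (2)·0.750 - (-3)·-0.643) / (11) = -0.372
  x4 = (-9 - (-3)·0.444 - (4)·0.750 - (-4)·-0.182) / (14) = -0.814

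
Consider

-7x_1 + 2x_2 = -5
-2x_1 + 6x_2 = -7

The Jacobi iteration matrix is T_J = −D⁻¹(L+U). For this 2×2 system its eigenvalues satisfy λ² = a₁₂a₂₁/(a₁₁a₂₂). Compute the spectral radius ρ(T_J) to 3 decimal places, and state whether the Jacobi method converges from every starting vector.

0.309

a₁₂a₂₁/(a₁₁a₂₂) = (2)·(-2) / ((-7)·(6)) = 0.095238
ρ = √|0.095238| = √0.095238 = 0.309
ρ < 1, so Jacobi converges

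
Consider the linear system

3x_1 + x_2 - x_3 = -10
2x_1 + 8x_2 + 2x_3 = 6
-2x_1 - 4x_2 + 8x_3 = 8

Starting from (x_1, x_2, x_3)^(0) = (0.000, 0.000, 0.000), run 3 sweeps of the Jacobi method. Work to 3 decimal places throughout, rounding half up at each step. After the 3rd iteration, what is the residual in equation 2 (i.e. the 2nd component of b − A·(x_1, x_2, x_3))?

0.070

Iteration 1:
  x_1 = (-10 - (1)·0.000 - (-1)·0.000) / (3) = -3.333
  x_2 = (6 - (2)·0.000 - (2)·0.000) / (8) = 0.750
  x_3 = (8 - (-2)·0.000 - (-4)·0.000) / (8) = 1.000
Iteration 2:
  x_1 = (-10 - (1)·0.750 - (-1)·1.000) / (3) = -3.250
  x_2 = (6 - (2)·-3.333 - (2)·1.000) / (8) = 1.333
  x_3 = (8 - (-2)·-3.333 - (-4)·0.750) / (8) = 0.542
Iteration 3:
  x_1 = (-10 - (1)·1.333 - (-1)·0.542) / (3) = -3.597
  x_2 = (6 - (2)·-3.250 - (2)·0.542) / (8) = 1.427
  x_3 = (8 - (-2)·-3.250 - (-4)·1.333) / (8) = 0.854
Residual b − A·x = (0.218, 0.070, -0.318)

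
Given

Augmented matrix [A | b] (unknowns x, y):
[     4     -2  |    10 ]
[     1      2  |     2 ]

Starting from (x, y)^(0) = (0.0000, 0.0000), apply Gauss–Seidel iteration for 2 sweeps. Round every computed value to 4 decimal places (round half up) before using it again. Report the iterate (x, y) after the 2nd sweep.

(2.3750, -0.1875)

Iteration 1:
  x = (10 - (-2)·0.0000) / (4) = 2.5000
  y = (2 - (1)·2.5000) / (2) = -0.2500
Iteration 2:
  x = (10 - (-2)·-0.2500) / (4) = 2.3750
  y = (2 - (1)·2.3750) / (2) = -0.1875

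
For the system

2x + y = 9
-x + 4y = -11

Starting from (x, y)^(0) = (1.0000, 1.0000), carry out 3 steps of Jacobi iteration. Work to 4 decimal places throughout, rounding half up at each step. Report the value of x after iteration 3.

Iteration 1:
  x = (9 - (1)·1.0000) / (2) = 4.0000
  y = (-11 - (-1)·1.0000) / (4) = -2.5000
Iteration 2:
  x = (9 - (1)·-2.5000) / (2) = 5.7500
  y = (-11 - (-1)·4.0000) / (4) = -1.7500
Iteration 3:
  x = (9 - (1)·-1.7500) / (2) = 5.3750
  y = (-11 - (-1)·5.7500) / (4) = -1.3125

5.3750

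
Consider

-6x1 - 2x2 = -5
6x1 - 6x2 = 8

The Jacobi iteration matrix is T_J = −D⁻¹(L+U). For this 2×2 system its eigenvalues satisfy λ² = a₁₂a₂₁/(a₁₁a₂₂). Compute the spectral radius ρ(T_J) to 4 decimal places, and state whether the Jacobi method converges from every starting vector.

0.5774

a₁₂a₂₁/(a₁₁a₂₂) = (-2)·(6) / ((-6)·(-6)) = -0.333333
ρ = √|-0.333333| = √0.333333 = 0.5774
ρ < 1, so Jacobi converges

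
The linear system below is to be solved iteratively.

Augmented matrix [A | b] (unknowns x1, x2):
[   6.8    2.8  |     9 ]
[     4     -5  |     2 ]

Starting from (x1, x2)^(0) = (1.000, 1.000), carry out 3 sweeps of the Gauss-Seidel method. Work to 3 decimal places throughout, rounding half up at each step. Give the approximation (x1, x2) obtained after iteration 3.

Iteration 1:
  x1 = (9 - (2.8)·1.000) / (6.8) = 0.912
  x2 = (2 - (4)·0.912) / (-5) = 0.330
Iteration 2:
  x1 = (9 - (2.8)·0.330) / (6.8) = 1.188
  x2 = (2 - (4)·1.188) / (-5) = 0.550
Iteration 3:
  x1 = (9 - (2.8)·0.550) / (6.8) = 1.097
  x2 = (2 - (4)·1.097) / (-5) = 0.478

(1.097, 0.478)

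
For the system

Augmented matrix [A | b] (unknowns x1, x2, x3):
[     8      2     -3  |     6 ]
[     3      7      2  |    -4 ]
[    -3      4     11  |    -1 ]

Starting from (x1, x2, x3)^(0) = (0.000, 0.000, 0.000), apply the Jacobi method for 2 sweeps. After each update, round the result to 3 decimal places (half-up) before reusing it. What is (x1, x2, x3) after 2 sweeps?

(0.859, -0.867, 0.321)

Iteration 1:
  x1 = (6 - (2)·0.000 - (-3)·0.000) / (8) = 0.750
  x2 = (-4 - (3)·0.000 - (2)·0.000) / (7) = -0.571
  x3 = (-1 - (-3)·0.000 - (4)·0.000) / (11) = -0.091
Iteration 2:
  x1 = (6 - (2)·-0.571 - (-3)·-0.091) / (8) = 0.859
  x2 = (-4 - (3)·0.750 - (2)·-0.091) / (7) = -0.867
  x3 = (-1 - (-3)·0.750 - (4)·-0.571) / (11) = 0.321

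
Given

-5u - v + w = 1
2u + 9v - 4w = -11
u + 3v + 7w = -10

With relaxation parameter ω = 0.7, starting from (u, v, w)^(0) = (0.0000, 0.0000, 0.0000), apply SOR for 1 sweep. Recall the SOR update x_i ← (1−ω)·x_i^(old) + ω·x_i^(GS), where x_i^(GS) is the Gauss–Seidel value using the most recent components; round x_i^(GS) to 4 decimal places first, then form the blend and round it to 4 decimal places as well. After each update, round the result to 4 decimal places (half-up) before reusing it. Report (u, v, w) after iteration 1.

Iteration 1:
  u: GS value = (1 - (-1)·0.0000 - (1)·0.0000) / (-5) = -0.2000;  u ← (1−ω)·0.0000 + ω·-0.2000 = -0.1400
  v: GS value = (-11 - (2)·-0.1400 - (-4)·0.0000) / (9) = -1.1911;  v ← (1−ω)·0.0000 + ω·-1.1911 = -0.8338
  w: GS value = (-10 - (1)·-0.1400 - (3)·-0.8338) / (7) = -1.0512;  w ← (1−ω)·0.0000 + ω·-1.0512 = -0.7358

(-0.1400, -0.8338, -0.7358)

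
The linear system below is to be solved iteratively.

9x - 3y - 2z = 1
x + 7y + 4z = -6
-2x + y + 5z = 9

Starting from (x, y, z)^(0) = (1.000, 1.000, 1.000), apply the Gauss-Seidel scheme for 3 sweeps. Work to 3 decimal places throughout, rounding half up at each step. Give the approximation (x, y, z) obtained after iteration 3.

Iteration 1:
  x = (1 - (-3)·1.000 - (-2)·1.000) / (9) = 0.667
  y = (-6 - (1)·0.667 - (4)·1.000) / (7) = -1.524
  z = (9 - (-2)·0.667 - (1)·-1.524) / (5) = 2.372
Iteration 2:
  x = (1 - (-3)·-1.524 - (-2)·2.372) / (9) = 0.130
  y = (-6 - (1)·0.130 - (4)·2.372) / (7) = -2.231
  z = (9 - (-2)·0.130 - (1)·-2.231) / (5) = 2.298
Iteration 3:
  x = (1 - (-3)·-2.231 - (-2)·2.298) / (9) = -0.122
  y = (-6 - (1)·-0.122 - (4)·2.298) / (7) = -2.153
  z = (9 - (-2)·-0.122 - (1)·-2.153) / (5) = 2.182

(-0.122, -2.153, 2.182)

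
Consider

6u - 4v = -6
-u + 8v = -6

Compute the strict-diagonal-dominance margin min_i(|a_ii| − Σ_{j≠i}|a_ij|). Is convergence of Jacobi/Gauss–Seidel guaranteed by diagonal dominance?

2

row 1: |6| − (4) = 2
row 2: |8| − (1) = 7
minimum over rows = 2 → strictly diagonally dominant (convergence guaranteed)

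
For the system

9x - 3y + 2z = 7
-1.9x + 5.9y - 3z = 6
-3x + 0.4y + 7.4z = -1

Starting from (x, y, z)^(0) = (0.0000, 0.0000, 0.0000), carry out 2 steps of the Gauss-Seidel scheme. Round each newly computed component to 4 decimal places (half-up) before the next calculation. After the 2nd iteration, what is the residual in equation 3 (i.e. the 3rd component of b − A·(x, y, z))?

Iteration 1:
  x = (7 - (-3)·0.0000 - (2)·0.0000) / (9) = 0.7778
  y = (6 - (-1.9)·0.7778 - (-3)·0.0000) / (5.9) = 1.2674
  z = (-1 - (-3)·0.7778 - (0.4)·1.2674) / (7.4) = 0.1117
Iteration 2:
  x = (7 - (-3)·1.2674 - (2)·0.1117) / (9) = 1.1754
  y = (6 - (-1.9)·1.1754 - (-3)·0.1117) / (5.9) = 1.4523
  z = (-1 - (-3)·1.1754 - (0.4)·1.4523) / (7.4) = 0.2629
Residual b − A·x = (0.2525, 0.4534, -0.0002)

-0.0002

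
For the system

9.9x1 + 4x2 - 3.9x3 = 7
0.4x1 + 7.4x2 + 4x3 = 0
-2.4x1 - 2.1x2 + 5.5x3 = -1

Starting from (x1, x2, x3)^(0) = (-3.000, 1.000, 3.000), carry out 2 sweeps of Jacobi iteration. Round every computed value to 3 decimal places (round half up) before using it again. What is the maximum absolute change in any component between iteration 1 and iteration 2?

1.978

Iteration 1:
  x1 = (7 - (4)·1.000 - (-3.9)·3.000) / (9.9) = 1.485
  x2 = (0 - (0.4)·-3.000 - (4)·3.000) / (7.4) = -1.459
  x3 = (-1 - (-2.4)·-3.000 - (-2.1)·1.000) / (5.5) = -1.109
Iteration 2:
  x1 = (7 - (4)·-1.459 - (-3.9)·-1.109) / (9.9) = 0.860
  x2 = (0 - (0.4)·1.485 - (4)·-1.109) / (7.4) = 0.519
  x3 = (-1 - (-2.4)·1.485 - (-2.1)·-1.459) / (5.5) = -0.091
Change: (-0.625, 1.978, 1.018) → max |·| = 1.978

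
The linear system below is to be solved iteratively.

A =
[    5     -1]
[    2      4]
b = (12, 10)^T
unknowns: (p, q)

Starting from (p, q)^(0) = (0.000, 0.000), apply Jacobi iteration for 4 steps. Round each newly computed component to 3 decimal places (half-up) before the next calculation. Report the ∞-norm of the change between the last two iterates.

Iteration 1:
  p = (12 - (-1)·0.000) / (5) = 2.400
  q = (10 - (2)·0.000) / (4) = 2.500
Iteration 2:
  p = (12 - (-1)·2.500) / (5) = 2.900
  q = (10 - (2)·2.400) / (4) = 1.300
Iteration 3:
  p = (12 - (-1)·1.300) / (5) = 2.660
  q = (10 - (2)·2.900) / (4) = 1.050
Iteration 4:
  p = (12 - (-1)·1.050) / (5) = 2.610
  q = (10 - (2)·2.660) / (4) = 1.170
Change: (-0.050, 0.120) → max |·| = 0.120

0.120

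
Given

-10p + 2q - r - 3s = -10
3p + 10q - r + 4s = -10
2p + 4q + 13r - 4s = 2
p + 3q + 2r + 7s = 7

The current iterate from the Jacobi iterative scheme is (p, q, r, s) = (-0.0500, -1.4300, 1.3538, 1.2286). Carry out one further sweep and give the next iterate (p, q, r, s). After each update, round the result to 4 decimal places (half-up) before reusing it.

(0.2100, -1.3411, 0.9796, 1.2332)

One sweep:
  p = (-10 - (2)·-1.4300 - (-1)·1.3538 - (-3)·1.2286) / (-10) = 0.2100
  q = (-10 - (3)·-0.0500 - (-1)·1.3538 - (4)·1.2286) / (10) = -1.3411
  r = (2 - (2)·-0.0500 - (4)·-1.4300 - (-4)·1.2286) / (13) = 0.9796
  s = (7 - (1)·-0.0500 - (3)·-1.4300 - (2)·1.3538) / (7) = 1.2332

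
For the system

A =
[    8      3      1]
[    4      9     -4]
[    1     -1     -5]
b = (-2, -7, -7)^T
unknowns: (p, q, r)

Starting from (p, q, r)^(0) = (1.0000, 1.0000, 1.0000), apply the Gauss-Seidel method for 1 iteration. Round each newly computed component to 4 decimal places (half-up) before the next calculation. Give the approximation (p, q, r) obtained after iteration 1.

(-0.7500, 0.0000, 1.2500)

Iteration 1:
  p = (-2 - (3)·1.0000 - (1)·1.0000) / (8) = -0.7500
  q = (-7 - (4)·-0.7500 - (-4)·1.0000) / (9) = 0.0000
  r = (-7 - (1)·-0.7500 - (-1)·0.0000) / (-5) = 1.2500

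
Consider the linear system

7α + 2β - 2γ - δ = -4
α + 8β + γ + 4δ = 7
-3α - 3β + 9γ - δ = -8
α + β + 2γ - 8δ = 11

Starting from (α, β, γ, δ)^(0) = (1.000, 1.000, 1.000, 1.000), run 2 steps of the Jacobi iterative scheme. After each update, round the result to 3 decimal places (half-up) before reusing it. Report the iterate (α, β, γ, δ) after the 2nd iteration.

(-0.764, 1.380, -1.087, -1.441)

Iteration 1:
  α = (-4 - (2)·1.000 - (-2)·1.000 - (-1)·1.000) / (7) = -0.429
  β = (7 - (1)·1.000 - (1)·1.000 - (4)·1.000) / (8) = 0.125
  γ = (-8 - (-3)·1.000 - (-3)·1.000 - (-1)·1.000) / (9) = -0.111
  δ = (11 - (1)·1.000 - (1)·1.000 - (2)·1.000) / (-8) = -0.875
Iteration 2:
  α = (-4 - (2)·0.125 - (-2)·-0.111 - (-1)·-0.875) / (7) = -0.764
  β = (7 - (1)·-0.429 - (1)·-0.111 - (4)·-0.875) / (8) = 1.380
  γ = (-8 - (-3)·-0.429 - (-3)·0.125 - (-1)·-0.875) / (9) = -1.087
  δ = (11 - (1)·-0.429 - (1)·0.125 - (2)·-0.111) / (-8) = -1.441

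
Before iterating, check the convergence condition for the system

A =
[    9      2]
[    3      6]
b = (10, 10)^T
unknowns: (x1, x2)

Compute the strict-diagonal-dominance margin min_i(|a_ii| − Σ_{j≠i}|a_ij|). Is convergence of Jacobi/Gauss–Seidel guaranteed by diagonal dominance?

row 1: |9| − (2) = 7
row 2: |6| − (3) = 3
minimum over rows = 3 → strictly diagonally dominant (convergence guaranteed)

3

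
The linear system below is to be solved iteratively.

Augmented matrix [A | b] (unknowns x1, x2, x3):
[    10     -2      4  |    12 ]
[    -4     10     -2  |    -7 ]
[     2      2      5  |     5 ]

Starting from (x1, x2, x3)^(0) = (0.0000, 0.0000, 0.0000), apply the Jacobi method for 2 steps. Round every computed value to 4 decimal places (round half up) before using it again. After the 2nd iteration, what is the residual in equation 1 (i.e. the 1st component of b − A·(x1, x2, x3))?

2.1600

Iteration 1:
  x1 = (12 - (-2)·0.0000 - (4)·0.0000) / (10) = 1.2000
  x2 = (-7 - (-4)·0.0000 - (-2)·0.0000) / (10) = -0.7000
  x3 = (5 - (2)·0.0000 - (2)·0.0000) / (5) = 1.0000
Iteration 2:
  x1 = (12 - (-2)·-0.7000 - (4)·1.0000) / (10) = 0.6600
  x2 = (-7 - (-4)·1.2000 - (-2)·1.0000) / (10) = -0.0200
  x3 = (5 - (2)·1.2000 - (2)·-0.7000) / (5) = 0.8000
Residual b − A·x = (2.1600, -2.5600, -0.2800)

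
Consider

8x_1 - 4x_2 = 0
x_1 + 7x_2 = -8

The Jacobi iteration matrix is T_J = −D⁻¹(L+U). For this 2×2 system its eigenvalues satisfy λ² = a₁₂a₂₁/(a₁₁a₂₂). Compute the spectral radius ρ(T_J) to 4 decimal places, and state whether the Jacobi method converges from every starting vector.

a₁₂a₂₁/(a₁₁a₂₂) = (-4)·(1) / ((8)·(7)) = -0.071429
ρ = √|-0.071429| = √0.071429 = 0.2673
ρ < 1, so Jacobi converges

0.2673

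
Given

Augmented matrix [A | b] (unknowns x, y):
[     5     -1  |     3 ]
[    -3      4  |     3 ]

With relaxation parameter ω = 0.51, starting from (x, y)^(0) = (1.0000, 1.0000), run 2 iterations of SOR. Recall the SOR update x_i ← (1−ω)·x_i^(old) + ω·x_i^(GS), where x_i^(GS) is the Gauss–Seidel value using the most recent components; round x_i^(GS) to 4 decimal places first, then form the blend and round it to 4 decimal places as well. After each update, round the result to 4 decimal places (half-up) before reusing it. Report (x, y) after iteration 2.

(0.8701, 1.3112)

Iteration 1:
  x: GS value = (3 - (-1)·1.0000) / (5) = 0.8000;  x ← (1−ω)·1.0000 + ω·0.8000 = 0.8980
  y: GS value = (3 - (-3)·0.8980) / (4) = 1.4235;  y ← (1−ω)·1.0000 + ω·1.4235 = 1.2160
Iteration 2:
  x: GS value = (3 - (-1)·1.2160) / (5) = 0.8432;  x ← (1−ω)·0.8980 + ω·0.8432 = 0.8701
  y: GS value = (3 - (-3)·0.8701) / (4) = 1.4026;  y ← (1−ω)·1.2160 + ω·1.4026 = 1.3112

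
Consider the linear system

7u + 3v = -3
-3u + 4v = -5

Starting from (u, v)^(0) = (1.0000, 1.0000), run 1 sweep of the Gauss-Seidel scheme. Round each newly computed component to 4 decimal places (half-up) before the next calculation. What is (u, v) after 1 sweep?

(-0.8571, -1.8928)

Iteration 1:
  u = (-3 - (3)·1.0000) / (7) = -0.8571
  v = (-5 - (-3)·-0.8571) / (4) = -1.8928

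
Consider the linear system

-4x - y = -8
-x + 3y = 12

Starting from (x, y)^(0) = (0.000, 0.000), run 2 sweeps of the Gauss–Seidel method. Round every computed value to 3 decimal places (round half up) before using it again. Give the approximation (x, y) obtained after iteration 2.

Iteration 1:
  x = (-8 - (-1)·0.000) / (-4) = 2.000
  y = (12 - (-1)·2.000) / (3) = 4.667
Iteration 2:
  x = (-8 - (-1)·4.667) / (-4) = 0.833
  y = (12 - (-1)·0.833) / (3) = 4.278

(0.833, 4.278)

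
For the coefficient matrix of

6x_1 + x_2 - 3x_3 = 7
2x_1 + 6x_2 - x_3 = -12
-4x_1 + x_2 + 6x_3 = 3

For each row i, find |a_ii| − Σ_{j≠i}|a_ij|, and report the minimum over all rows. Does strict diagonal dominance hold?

row 1: |6| − (1+3) = 2
row 2: |6| − (2+1) = 3
row 3: |6| − (4+1) = 1
minimum over rows = 1 → strictly diagonally dominant (convergence guaranteed)

1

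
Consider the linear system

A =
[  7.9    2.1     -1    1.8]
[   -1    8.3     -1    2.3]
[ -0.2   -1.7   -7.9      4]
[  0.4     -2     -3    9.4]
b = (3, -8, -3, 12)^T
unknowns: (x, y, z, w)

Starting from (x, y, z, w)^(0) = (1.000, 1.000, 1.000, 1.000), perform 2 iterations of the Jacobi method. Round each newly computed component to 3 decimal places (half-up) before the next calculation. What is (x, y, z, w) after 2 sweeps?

Iteration 1:
  x = (3 - (2.1)·1.000 - (-1)·1.000 - (1.8)·1.000) / (7.9) = 0.013
  y = (-8 - (-1)·1.000 - (-1)·1.000 - (2.3)·1.000) / (8.3) = -1.000
  z = (-3 - (-0.2)·1.000 - (-1.7)·1.000 - (4)·1.000) / (-7.9) = 0.646
  w = (12 - (0.4)·1.000 - (-2)·1.000 - (-3)·1.000) / (9.4) = 1.766
Iteration 2:
  x = (3 - (2.1)·-1.000 - (-1)·0.646 - (1.8)·1.766) / (7.9) = 0.325
  y = (-8 - (-1)·0.013 - (-1)·0.646 - (2.3)·1.766) / (8.3) = -1.374
  z = (-3 - (-0.2)·0.013 - (-1.7)·-1.000 - (4)·1.766) / (-7.9) = 1.489
  w = (12 - (0.4)·0.013 - (-2)·-1.000 - (-3)·0.646) / (9.4) = 1.269

(0.325, -1.374, 1.489, 1.269)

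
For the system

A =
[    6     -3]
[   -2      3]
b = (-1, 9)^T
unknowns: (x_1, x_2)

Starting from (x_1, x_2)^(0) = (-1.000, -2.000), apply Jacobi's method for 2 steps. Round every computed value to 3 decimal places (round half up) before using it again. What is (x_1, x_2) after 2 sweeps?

(1.000, 2.222)

Iteration 1:
  x_1 = (-1 - (-3)·-2.000) / (6) = -1.167
  x_2 = (9 - (-2)·-1.000) / (3) = 2.333
Iteration 2:
  x_1 = (-1 - (-3)·2.333) / (6) = 1.000
  x_2 = (9 - (-2)·-1.167) / (3) = 2.222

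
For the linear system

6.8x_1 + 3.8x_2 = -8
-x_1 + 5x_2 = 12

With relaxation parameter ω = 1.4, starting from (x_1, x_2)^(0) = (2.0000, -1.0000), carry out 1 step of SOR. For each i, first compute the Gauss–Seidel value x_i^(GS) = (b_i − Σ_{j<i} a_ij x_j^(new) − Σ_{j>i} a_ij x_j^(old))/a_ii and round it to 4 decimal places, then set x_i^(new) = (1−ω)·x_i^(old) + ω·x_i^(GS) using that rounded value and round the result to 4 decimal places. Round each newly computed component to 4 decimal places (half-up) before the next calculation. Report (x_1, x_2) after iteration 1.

(-1.6646, 3.2939)

Iteration 1:
  x_1: GS value = (-8 - (3.8)·-1.0000) / (6.8) = -0.6176;  x_1 ← (1−ω)·2.0000 + ω·-0.6176 = -1.6646
  x_2: GS value = (12 - (-1)·-1.6646) / (5) = 2.0671;  x_2 ← (1−ω)·-1.0000 + ω·2.0671 = 3.2939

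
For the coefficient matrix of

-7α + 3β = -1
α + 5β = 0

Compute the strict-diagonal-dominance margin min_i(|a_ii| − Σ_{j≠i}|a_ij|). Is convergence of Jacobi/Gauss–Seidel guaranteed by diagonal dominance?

4

row 1: |-7| − (3) = 4
row 2: |5| − (1) = 4
minimum over rows = 4 → strictly diagonally dominant (convergence guaranteed)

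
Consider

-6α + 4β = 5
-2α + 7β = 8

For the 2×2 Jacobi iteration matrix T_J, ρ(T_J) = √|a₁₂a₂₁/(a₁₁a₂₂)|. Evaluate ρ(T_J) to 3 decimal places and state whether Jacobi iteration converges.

a₁₂a₂₁/(a₁₁a₂₂) = (4)·(-2) / ((-6)·(7)) = 0.190476
ρ = √|0.190476| = √0.190476 = 0.436
ρ < 1, so Jacobi converges

0.436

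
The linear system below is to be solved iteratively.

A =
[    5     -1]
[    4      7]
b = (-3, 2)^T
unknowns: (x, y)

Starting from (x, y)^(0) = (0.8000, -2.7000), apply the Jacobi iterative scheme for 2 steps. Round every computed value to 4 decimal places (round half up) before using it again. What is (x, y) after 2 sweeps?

Iteration 1:
  x = (-3 - (-1)·-2.7000) / (5) = -1.1400
  y = (2 - (4)·0.8000) / (7) = -0.1714
Iteration 2:
  x = (-3 - (-1)·-0.1714) / (5) = -0.6343
  y = (2 - (4)·-1.1400) / (7) = 0.9371

(-0.6343, 0.9371)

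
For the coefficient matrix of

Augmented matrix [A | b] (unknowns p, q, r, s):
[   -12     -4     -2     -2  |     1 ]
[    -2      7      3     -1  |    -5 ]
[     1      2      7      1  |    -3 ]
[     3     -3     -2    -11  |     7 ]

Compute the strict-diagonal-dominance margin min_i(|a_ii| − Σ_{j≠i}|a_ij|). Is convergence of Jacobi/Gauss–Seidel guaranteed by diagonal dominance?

row 1: |-12| − (4+2+2) = 4
row 2: |7| − (2+3+1) = 1
row 3: |7| − (1+2+1) = 3
row 4: |-11| − (3+3+2) = 3
minimum over rows = 1 → strictly diagonally dominant (convergence guaranteed)

1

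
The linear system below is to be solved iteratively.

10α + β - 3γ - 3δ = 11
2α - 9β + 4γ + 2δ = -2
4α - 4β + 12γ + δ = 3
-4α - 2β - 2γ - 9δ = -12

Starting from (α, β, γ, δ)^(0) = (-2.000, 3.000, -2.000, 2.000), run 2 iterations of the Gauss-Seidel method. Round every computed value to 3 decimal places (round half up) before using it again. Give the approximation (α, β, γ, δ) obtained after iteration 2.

(1.355, 0.665, -0.066, 0.598)

Iteration 1:
  α = (11 - (1)·3.000 - (-3)·-2.000 - (-3)·2.000) / (10) = 0.800
  β = (-2 - (2)·0.800 - (4)·-2.000 - (2)·2.000) / (-9) = -0.044
  γ = (3 - (4)·0.800 - (-4)·-0.044 - (1)·2.000) / (12) = -0.198
  δ = (-12 - (-4)·0.800 - (-2)·-0.044 - (-2)·-0.198) / (-9) = 1.032
Iteration 2:
  α = (11 - (1)·-0.044 - (-3)·-0.198 - (-3)·1.032) / (10) = 1.355
  β = (-2 - (2)·1.355 - (4)·-0.198 - (2)·1.032) / (-9) = 0.665
  γ = (3 - (4)·1.355 - (-4)·0.665 - (1)·1.032) / (12) = -0.066
  δ = (-12 - (-4)·1.355 - (-2)·0.665 - (-2)·-0.066) / (-9) = 0.598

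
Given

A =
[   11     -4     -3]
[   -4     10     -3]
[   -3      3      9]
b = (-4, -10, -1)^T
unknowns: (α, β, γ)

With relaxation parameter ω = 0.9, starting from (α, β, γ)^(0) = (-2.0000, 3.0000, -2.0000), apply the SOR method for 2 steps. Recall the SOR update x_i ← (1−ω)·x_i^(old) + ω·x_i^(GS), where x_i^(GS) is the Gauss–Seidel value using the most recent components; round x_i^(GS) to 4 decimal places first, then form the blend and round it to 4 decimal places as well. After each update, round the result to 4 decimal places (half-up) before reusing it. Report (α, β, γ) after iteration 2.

(-0.6997, -1.2578, 0.0709)

Iteration 1:
  α: GS value = (-4 - (-4)·3.0000 - (-3)·-2.0000) / (11) = 0.1818;  α ← (1−ω)·-2.0000 + ω·0.1818 = -0.0364
  β: GS value = (-10 - (-4)·-0.0364 - (-3)·-2.0000) / (10) = -1.6146;  β ← (1−ω)·3.0000 + ω·-1.6146 = -1.1531
  γ: GS value = (-1 - (-3)·-0.0364 - (3)·-1.1531) / (9) = 0.2611;  γ ← (1−ω)·-2.0000 + ω·0.2611 = 0.0350
Iteration 2:
  α: GS value = (-4 - (-4)·-1.1531 - (-3)·0.0350) / (11) = -0.7734;  α ← (1−ω)·-0.0364 + ω·-0.7734 = -0.6997
  β: GS value = (-10 - (-4)·-0.6997 - (-3)·0.0350) / (10) = -1.2694;  β ← (1−ω)·-1.1531 + ω·-1.2694 = -1.2578
  γ: GS value = (-1 - (-3)·-0.6997 - (3)·-1.2578) / (9) = 0.0749;  γ ← (1−ω)·0.0350 + ω·0.0749 = 0.0709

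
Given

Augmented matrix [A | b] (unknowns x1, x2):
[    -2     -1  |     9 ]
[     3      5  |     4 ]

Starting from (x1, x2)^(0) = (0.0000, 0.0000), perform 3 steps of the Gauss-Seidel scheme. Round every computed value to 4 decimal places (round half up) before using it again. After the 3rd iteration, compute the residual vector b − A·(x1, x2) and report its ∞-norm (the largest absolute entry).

0.3150

Iteration 1:
  x1 = (9 - (-1)·0.0000) / (-2) = -4.5000
  x2 = (4 - (3)·-4.5000) / (5) = 3.5000
Iteration 2:
  x1 = (9 - (-1)·3.5000) / (-2) = -6.2500
  x2 = (4 - (3)·-6.2500) / (5) = 4.5500
Iteration 3:
  x1 = (9 - (-1)·4.5500) / (-2) = -6.7750
  x2 = (4 - (3)·-6.7750) / (5) = 4.8650
Residual b − A·x = (0.3150, 0.0000); ∞-norm = 0.3150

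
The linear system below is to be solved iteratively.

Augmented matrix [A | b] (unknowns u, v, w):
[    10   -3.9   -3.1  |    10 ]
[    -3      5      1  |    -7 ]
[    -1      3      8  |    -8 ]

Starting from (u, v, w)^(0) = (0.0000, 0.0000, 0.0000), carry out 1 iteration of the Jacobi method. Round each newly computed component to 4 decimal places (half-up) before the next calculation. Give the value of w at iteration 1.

-1.0000

Iteration 1:
  u = (10 - (-3.9)·0.0000 - (-3.1)·0.0000) / (10) = 1.0000
  v = (-7 - (-3)·0.0000 - (1)·0.0000) / (5) = -1.4000
  w = (-8 - (-1)·0.0000 - (3)·0.0000) / (8) = -1.0000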